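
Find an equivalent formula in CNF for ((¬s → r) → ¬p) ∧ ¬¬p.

((¬s → r) → ¬p) ∧ ¬¬p
≡ (¬(¬s → r) ∨ ¬p) ∧ ¬¬p   (eliminate →)
≡ (¬(¬¬s ∨ r) ∨ ¬p) ∧ ¬¬p   (eliminate →)
≡ ((¬¬¬s ∧ ¬r) ∨ ¬p) ∧ ¬¬p   (De Morgan)
≡ ((¬s ∧ ¬r) ∨ ¬p) ∧ ¬¬p   (double negation)
≡ ((¬s ∧ ¬r) ∨ ¬p) ∧ p   (double negation)
≡ (¬s ∨ ¬p) ∧ (¬r ∨ ¬p) ∧ p   (distribute ∨ over ∧)

(¬s ∨ ¬p) ∧ (¬r ∨ ¬p) ∧ p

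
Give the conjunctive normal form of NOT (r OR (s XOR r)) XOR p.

(NOT r OR p) AND (NOT s OR r OR p) AND (r OR s OR NOT p)

NOT (r OR (s XOR r)) XOR p
= (NOT (r OR (s XOR r)) OR p) AND NOT (NOT (r OR (s XOR r)) AND p)   — expand XOR
= (NOT (r OR ((s OR r) AND NOT (s AND r))) OR p) AND NOT (NOT (r OR (s XOR r)) AND p)   — expand XOR
= (NOT (r OR ((s OR r) AND NOT (s AND r))) OR p) AND NOT (NOT (r OR ((s OR r) AND NOT (s AND r))) AND p)   — expand XOR
= ((NOT r AND NOT ((s OR r) AND NOT (s AND r))) OR p) AND NOT (NOT (r OR ((s OR r) AND NOT (s AND r))) AND p)   — De Morgan
= ((NOT r AND (NOT (s OR r) OR NOT NOT (s AND r))) OR p) AND NOT (NOT (r OR ((s OR r) AND NOT (s AND r))) AND p)   — De Morgan
= ((NOT r AND ((NOT s AND NOT r) OR NOT NOT (s AND r))) OR p) AND NOT (NOT (r OR ((s OR r) AND NOT (s AND r))) AND p)   — De Morgan
= ((NOT r AND ((NOT s AND NOT r) OR (s AND r))) OR p) AND NOT (NOT (r OR ((s OR r) AND NOT (s AND r))) AND p)   — double negation
= ((NOT r AND ((NOT s AND NOT r) OR (s AND r))) OR p) AND (NOT NOT (r OR ((s OR r) AND NOT (s AND r))) OR NOT p)   — De Morgan
= ((NOT r AND ((NOT s AND NOT r) OR (s AND r))) OR p) AND (r OR ((s OR r) AND NOT (s AND r)) OR NOT p)   — double negation
= ((NOT r AND ((NOT s AND NOT r) OR (s AND r))) OR p) AND (r OR ((s OR r) AND (NOT s OR NOT r)) OR NOT p)   — De Morgan
= (NOT r OR p) AND (NOT s OR s OR p) AND (NOT s OR r OR p) AND (NOT r OR s OR p) AND (NOT r OR r OR p) AND (r OR s OR r OR NOT p) AND (r OR NOT s OR NOT r OR NOT p)   — distribute OR over AND
= (NOT r OR p) AND (NOT s OR r OR p) AND (r OR s OR NOT p)   — simplify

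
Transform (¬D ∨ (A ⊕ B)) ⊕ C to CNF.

(¬D ∨ (A ⊕ B)) ⊕ C
= (¬D ∨ (A ⊕ B) ∨ C) ∧ ¬((¬D ∨ (A ⊕ B)) ∧ C)   — expand ⊕
= (¬D ∨ ((A ∨ B) ∧ ¬(A ∧ B)) ∨ C) ∧ ¬((¬D ∨ (A ⊕ B)) ∧ C)   — expand ⊕
= (¬D ∨ ((A ∨ B) ∧ ¬(A ∧ B)) ∨ C) ∧ ¬((¬D ∨ ((A ∨ B) ∧ ¬(A ∧ B))) ∧ C)   — expand ⊕
= (¬D ∨ ((A ∨ B) ∧ (¬A ∨ ¬B)) ∨ C) ∧ ¬((¬D ∨ ((A ∨ B) ∧ ¬(A ∧ B))) ∧ C)   — De Morgan
= (¬D ∨ ((A ∨ B) ∧ (¬A ∨ ¬B)) ∨ C) ∧ (¬(¬D ∨ ((A ∨ B) ∧ ¬(A ∧ B))) ∨ ¬C)   — De Morgan
= (¬D ∨ ((A ∨ B) ∧ (¬A ∨ ¬B)) ∨ C) ∧ ((¬¬D ∧ ¬((A ∨ B) ∧ ¬(A ∧ B))) ∨ ¬C)   — De Morgan
= (¬D ∨ ((A ∨ B) ∧ (¬A ∨ ¬B)) ∨ C) ∧ ((D ∧ ¬((A ∨ B) ∧ ¬(A ∧ B))) ∨ ¬C)   — double negation
= (¬D ∨ ((A ∨ B) ∧ (¬A ∨ ¬B)) ∨ C) ∧ ((D ∧ (¬(A ∨ B) ∨ ¬¬(A ∧ B))) ∨ ¬C)   — De Morgan
= (¬D ∨ ((A ∨ B) ∧ (¬A ∨ ¬B)) ∨ C) ∧ ((D ∧ ((¬A ∧ ¬B) ∨ ¬¬(A ∧ B))) ∨ ¬C)   — De Morgan
= (¬D ∨ ((A ∨ B) ∧ (¬A ∨ ¬B)) ∨ C) ∧ ((D ∧ ((¬A ∧ ¬B) ∨ (A ∧ B))) ∨ ¬C)   — double negation
= (¬D ∨ A ∨ B ∨ C) ∧ (¬D ∨ ¬A ∨ ¬B ∨ C) ∧ (D ∨ ¬C) ∧ (¬A ∨ A ∨ ¬C) ∧ (¬A ∨ B ∨ ¬C) ∧ (¬B ∨ A ∨ ¬C) ∧ (¬B ∨ B ∨ ¬C)   — distribute ∨ over ∧
= (¬D ∨ A ∨ B ∨ C) ∧ (¬D ∨ ¬A ∨ ¬B ∨ C) ∧ (D ∨ ¬C) ∧ (¬A ∨ B ∨ ¬C) ∧ (¬B ∨ A ∨ ¬C)   — simplify

(¬D ∨ A ∨ B ∨ C) ∧ (¬D ∨ ¬A ∨ ¬B ∨ C) ∧ (D ∨ ¬C) ∧ (¬A ∨ B ∨ ¬C) ∧ (¬B ∨ A ∨ ¬C)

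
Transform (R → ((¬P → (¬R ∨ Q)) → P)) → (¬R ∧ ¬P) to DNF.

(R ∧ Q ∧ ¬P) ∨ (¬R ∧ ¬P)

(R → ((¬P → (¬R ∨ Q)) → P)) → (¬R ∧ ¬P)
≡ ¬(R → ((¬P → (¬R ∨ Q)) → P)) ∨ (¬R ∧ ¬P)   — eliminate →
≡ ¬(¬R ∨ ((¬P → (¬R ∨ Q)) → P)) ∨ (¬R ∧ ¬P)   — eliminate →
≡ ¬(¬R ∨ ¬(¬P → (¬R ∨ Q)) ∨ P) ∨ (¬R ∧ ¬P)   — eliminate →
≡ ¬(¬R ∨ ¬(¬¬P ∨ ¬R ∨ Q) ∨ P) ∨ (¬R ∧ ¬P)   — eliminate →
≡ (¬¬R ∧ ¬¬(¬¬P ∨ ¬R ∨ Q) ∧ ¬P) ∨ (¬R ∧ ¬P)   — De Morgan
≡ (R ∧ ¬¬(¬¬P ∨ ¬R ∨ Q) ∧ ¬P) ∨ (¬R ∧ ¬P)   — double negation
≡ (R ∧ (¬¬P ∨ ¬R ∨ Q) ∧ ¬P) ∨ (¬R ∧ ¬P)   — double negation
≡ (R ∧ (P ∨ ¬R ∨ Q) ∧ ¬P) ∨ (¬R ∧ ¬P)   — double negation
≡ (R ∧ P ∧ ¬P) ∨ (R ∧ ¬R ∧ ¬P) ∨ (R ∧ Q ∧ ¬P) ∨ (¬R ∧ ¬P)   — distribute ∧ over ∨
≡ (R ∧ Q ∧ ¬P) ∨ (¬R ∧ ¬P)   — simplify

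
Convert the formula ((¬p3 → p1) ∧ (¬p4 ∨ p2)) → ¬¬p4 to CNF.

((¬p3 → p1) ∧ (¬p4 ∨ p2)) → ¬¬p4
= ¬((¬p3 → p1) ∧ (¬p4 ∨ p2)) ∨ ¬¬p4   — eliminate →
= ¬((¬¬p3 ∨ p1) ∧ (¬p4 ∨ p2)) ∨ ¬¬p4   — eliminate →
= ¬(¬¬p3 ∨ p1) ∨ ¬(¬p4 ∨ p2) ∨ ¬¬p4   — De Morgan
= (¬¬¬p3 ∧ ¬p1) ∨ ¬(¬p4 ∨ p2) ∨ ¬¬p4   — De Morgan
= (¬p3 ∧ ¬p1) ∨ ¬(¬p4 ∨ p2) ∨ ¬¬p4   — double negation
= (¬p3 ∧ ¬p1) ∨ (¬¬p4 ∧ ¬p2) ∨ ¬¬p4   — De Morgan
= (¬p3 ∧ ¬p1) ∨ (p4 ∧ ¬p2) ∨ ¬¬p4   — double negation
= (¬p3 ∧ ¬p1) ∨ (p4 ∧ ¬p2) ∨ p4   — double negation
= (¬p3 ∨ p4 ∨ p4) ∧ (¬p3 ∨ ¬p2 ∨ p4) ∧ (¬p1 ∨ p4 ∨ p4) ∧ (¬p1 ∨ ¬p2 ∨ p4)   — distribute ∨ over ∧
= (¬p3 ∨ p4) ∧ (¬p1 ∨ p4)   — simplify

(¬p3 ∨ p4) ∧ (¬p1 ∨ p4)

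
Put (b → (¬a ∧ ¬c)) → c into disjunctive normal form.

(b ∧ a) ∨ c

(b → (¬a ∧ ¬c)) → c
≡ ¬(b → (¬a ∧ ¬c)) ∨ c
≡ ¬(¬b ∨ (¬a ∧ ¬c)) ∨ c
≡ (¬¬b ∧ ¬(¬a ∧ ¬c)) ∨ c
≡ (b ∧ ¬(¬a ∧ ¬c)) ∨ c
≡ (b ∧ (¬¬a ∨ ¬¬c)) ∨ c
≡ (b ∧ (a ∨ ¬¬c)) ∨ c
≡ (b ∧ (a ∨ c)) ∨ c
≡ (b ∧ a) ∨ (b ∧ c) ∨ c
≡ (b ∧ a) ∨ c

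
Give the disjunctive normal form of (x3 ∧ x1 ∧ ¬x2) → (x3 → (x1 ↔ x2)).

¬x3 ∨ ¬x1 ∨ x2

(x3 ∧ x1 ∧ ¬x2) → (x3 → (x1 ↔ x2))
⇔ ¬(x3 ∧ x1 ∧ ¬x2) ∨ (x3 → (x1 ↔ x2))   (eliminate →)
⇔ ¬(x3 ∧ x1 ∧ ¬x2) ∨ ¬x3 ∨ (x1 ↔ x2)   (eliminate →)
⇔ ¬(x3 ∧ x1 ∧ ¬x2) ∨ ¬x3 ∨ ((x1 → x2) ∧ (x2 → x1))   (eliminate ↔)
⇔ ¬(x3 ∧ x1 ∧ ¬x2) ∨ ¬x3 ∨ ((¬x1 ∨ x2) ∧ (x2 → x1))   (eliminate →)
⇔ ¬(x3 ∧ x1 ∧ ¬x2) ∨ ¬x3 ∨ ((¬x1 ∨ x2) ∧ (¬x2 ∨ x1))   (eliminate →)
⇔ ¬x3 ∨ ¬x1 ∨ ¬¬x2 ∨ ¬x3 ∨ ((¬x1 ∨ x2) ∧ (¬x2 ∨ x1))   (De Morgan)
⇔ ¬x3 ∨ ¬x1 ∨ x2 ∨ ¬x3 ∨ ((¬x1 ∨ x2) ∧ (¬x2 ∨ x1))   (double negation)
⇔ ¬x3 ∨ ¬x1 ∨ x2 ∨ ¬x3 ∨ (¬x1 ∧ ¬x2) ∨ (¬x1 ∧ x1) ∨ (x2 ∧ ¬x2) ∨ (x2 ∧ x1)   (distribute ∧ over ∨)
⇔ ¬x3 ∨ ¬x1 ∨ x2   (simplify)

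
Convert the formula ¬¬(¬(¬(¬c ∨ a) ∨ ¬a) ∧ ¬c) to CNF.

a ∧ ¬c

¬¬(¬(¬(¬c ∨ a) ∨ ¬a) ∧ ¬c)
⇔ ¬(¬(¬c ∨ a) ∨ ¬a) ∧ ¬c   [double negation]
⇔ ¬¬(¬c ∨ a) ∧ ¬¬a ∧ ¬c   [De Morgan]
⇔ (¬c ∨ a) ∧ ¬¬a ∧ ¬c   [double negation]
⇔ (¬c ∨ a) ∧ a ∧ ¬c   [double negation]
⇔ a ∧ ¬c   [simplify]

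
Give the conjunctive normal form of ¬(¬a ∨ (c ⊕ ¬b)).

a ∧ (¬c ∨ ¬b) ∧ (b ∨ c)

¬(¬a ∨ (c ⊕ ¬b))
= ¬(¬a ∨ ((c ∨ ¬b) ∧ ¬(c ∧ ¬b)))   [expand ⊕]
= ¬¬a ∧ ¬((c ∨ ¬b) ∧ ¬(c ∧ ¬b))   [De Morgan]
= a ∧ ¬((c ∨ ¬b) ∧ ¬(c ∧ ¬b))   [double negation]
= a ∧ (¬(c ∨ ¬b) ∨ ¬¬(c ∧ ¬b))   [De Morgan]
= a ∧ ((¬c ∧ ¬¬b) ∨ ¬¬(c ∧ ¬b))   [De Morgan]
= a ∧ ((¬c ∧ b) ∨ ¬¬(c ∧ ¬b))   [double negation]
= a ∧ ((¬c ∧ b) ∨ (c ∧ ¬b))   [double negation]
= a ∧ (¬c ∨ c) ∧ (¬c ∨ ¬b) ∧ (b ∨ c) ∧ (b ∨ ¬b)   [distribute ∨ over ∧]
= a ∧ (¬c ∨ ¬b) ∧ (b ∨ c)   [simplify]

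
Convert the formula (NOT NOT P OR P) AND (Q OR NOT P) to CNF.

P AND (Q OR NOT P)

(NOT NOT P OR P) AND (Q OR NOT P)
≡ (P OR P) AND (Q OR NOT P)   (double negation)
≡ P AND (Q OR NOT P)   (simplify)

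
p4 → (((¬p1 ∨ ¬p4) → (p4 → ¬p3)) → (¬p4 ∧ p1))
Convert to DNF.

p4 → (((¬p1 ∨ ¬p4) → (p4 → ¬p3)) → (¬p4 ∧ p1))
≡ ¬p4 ∨ (((¬p1 ∨ ¬p4) → (p4 → ¬p3)) → (¬p4 ∧ p1))
≡ ¬p4 ∨ ¬((¬p1 ∨ ¬p4) → (p4 → ¬p3)) ∨ (¬p4 ∧ p1)
≡ ¬p4 ∨ ¬(¬(¬p1 ∨ ¬p4) ∨ (p4 → ¬p3)) ∨ (¬p4 ∧ p1)
≡ ¬p4 ∨ ¬(¬(¬p1 ∨ ¬p4) ∨ ¬p4 ∨ ¬p3) ∨ (¬p4 ∧ p1)
≡ ¬p4 ∨ (¬¬(¬p1 ∨ ¬p4) ∧ ¬¬p4 ∧ ¬¬p3) ∨ (¬p4 ∧ p1)
≡ ¬p4 ∨ ((¬p1 ∨ ¬p4) ∧ ¬¬p4 ∧ ¬¬p3) ∨ (¬p4 ∧ p1)
≡ ¬p4 ∨ ((¬p1 ∨ ¬p4) ∧ p4 ∧ ¬¬p3) ∨ (¬p4 ∧ p1)
≡ ¬p4 ∨ ((¬p1 ∨ ¬p4) ∧ p4 ∧ p3) ∨ (¬p4 ∧ p1)
≡ ¬p4 ∨ (¬p1 ∧ p4 ∧ p3) ∨ (¬p4 ∧ p4 ∧ p3) ∨ (¬p4 ∧ p1)
≡ ¬p4 ∨ (¬p1 ∧ p4 ∧ p3)

¬p4 ∨ (¬p1 ∧ p4 ∧ p3)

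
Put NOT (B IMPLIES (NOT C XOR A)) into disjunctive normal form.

NOT (B IMPLIES (NOT C XOR A))
= NOT (NOT B OR (NOT C XOR A))   (eliminate IMPLIES)
= NOT (NOT B OR (NOT C AND NOT A) OR (NOT NOT C AND A))   (expand XOR)
= NOT NOT B AND NOT (NOT C AND NOT A) AND NOT (NOT NOT C AND A)   (De Morgan)
= B AND NOT (NOT C AND NOT A) AND NOT (NOT NOT C AND A)   (double negation)
= B AND (NOT NOT C OR NOT NOT A) AND NOT (NOT NOT C AND A)   (De Morgan)
= B AND (C OR NOT NOT A) AND NOT (NOT NOT C AND A)   (double negation)
= B AND (C OR A) AND NOT (NOT NOT C AND A)   (double negation)
= B AND (C OR A) AND (NOT NOT NOT C OR NOT A)   (De Morgan)
= B AND (C OR A) AND (NOT C OR NOT A)   (double negation)
= (B AND C AND NOT C) OR (B AND C AND NOT A) OR (B AND A AND NOT C) OR (B AND A AND NOT A)   (distribute AND over OR)
= (B AND C AND NOT A) OR (B AND A AND NOT C)   (simplify)

(B AND C AND NOT A) OR (B AND A AND NOT C)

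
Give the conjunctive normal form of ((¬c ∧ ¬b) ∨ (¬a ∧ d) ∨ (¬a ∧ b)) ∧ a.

(¬c ∨ ¬a) ∧ (¬c ∨ d ∨ b) ∧ (¬b ∨ ¬a) ∧ a

((¬c ∧ ¬b) ∨ (¬a ∧ d) ∨ (¬a ∧ b)) ∧ a
= (¬c ∨ ¬a ∨ ¬a) ∧ (¬c ∨ ¬a ∨ b) ∧ (¬c ∨ d ∨ ¬a) ∧ (¬c ∨ d ∨ b) ∧ (¬b ∨ ¬a ∨ ¬a) ∧ (¬b ∨ ¬a ∨ b) ∧ (¬b ∨ d ∨ ¬a) ∧ (¬b ∨ d ∨ b) ∧ a   [distribute ∨ over ∧]
= (¬c ∨ ¬a) ∧ (¬c ∨ d ∨ b) ∧ (¬b ∨ ¬a) ∧ a   [simplify]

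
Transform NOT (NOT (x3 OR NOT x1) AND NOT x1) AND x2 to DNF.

(x3 AND x2) OR (NOT x1 AND x2) OR (x1 AND x2)

NOT (NOT (x3 OR NOT x1) AND NOT x1) AND x2
⇔ (NOT NOT (x3 OR NOT x1) OR NOT NOT x1) AND x2
⇔ (x3 OR NOT x1 OR NOT NOT x1) AND x2
⇔ (x3 OR NOT x1 OR x1) AND x2
⇔ (x3 AND x2) OR (NOT x1 AND x2) OR (x1 AND x2)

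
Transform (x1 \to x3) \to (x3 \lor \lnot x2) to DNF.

(x1 \to x3) \to (x3 \lor \lnot x2)
⇔ \lnot (x1 \to x3) \lor x3 \lor \lnot x2   — eliminate \to
⇔ \lnot (\lnot x1 \lor x3) \lor x3 \lor \lnot x2   — eliminate \to
⇔ (\lnot \lnot x1 \land \lnot x3) \lor x3 \lor \lnot x2   — De Morgan
⇔ (x1 \land \lnot x3) \lor x3 \lor \lnot x2   — double negation

(x1 \land \lnot x3) \lor x3 \lor \lnot x2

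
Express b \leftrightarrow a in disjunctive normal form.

b \leftrightarrow a
= (b \to a) \land (a \to b)   (eliminate \leftrightarrow)
= (\lnot b \lor a) \land (a \to b)   (eliminate \to)
= (\lnot b \lor a) \land (\lnot a \lor b)   (eliminate \to)
= (\lnot b \land \lnot a) \lor (\lnot b \land b) \lor (a \land \lnot a) \lor (a \land b)   (distribute \land over \lor)
= (\lnot b \land \lnot a) \lor (a \land b)   (simplify)

(\lnot b \land \lnot a) \lor (a \land b)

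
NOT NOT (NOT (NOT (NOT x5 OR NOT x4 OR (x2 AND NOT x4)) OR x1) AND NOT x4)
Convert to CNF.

NOT NOT (NOT (NOT (NOT x5 OR NOT x4 OR (x2 AND NOT x4)) OR x1) AND NOT x4)
≡ NOT (NOT (NOT x5 OR NOT x4 OR (x2 AND NOT x4)) OR x1) AND NOT x4   [double negation]
≡ NOT NOT (NOT x5 OR NOT x4 OR (x2 AND NOT x4)) AND NOT x1 AND NOT x4   [De Morgan]
≡ (NOT x5 OR NOT x4 OR (x2 AND NOT x4)) AND NOT x1 AND NOT x4   [double negation]
≡ (NOT x5 OR NOT x4 OR x2) AND (NOT x5 OR NOT x4 OR NOT x4) AND NOT x1 AND NOT x4   [distribute OR over AND]
≡ NOT x1 AND NOT x4   [simplify]

NOT x1 AND NOT x4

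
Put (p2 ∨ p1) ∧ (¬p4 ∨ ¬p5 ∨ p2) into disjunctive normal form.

(p2 ∨ p1) ∧ (¬p4 ∨ ¬p5 ∨ p2)
⇔ (p2 ∧ ¬p4) ∨ (p2 ∧ ¬p5) ∨ (p2 ∧ p2) ∨ (p1 ∧ ¬p4) ∨ (p1 ∧ ¬p5) ∨ (p1 ∧ p2)   [distribute ∧ over ∨]
⇔ p2 ∨ (p1 ∧ ¬p4) ∨ (p1 ∧ ¬p5)   [simplify]

p2 ∨ (p1 ∧ ¬p4) ∨ (p1 ∧ ¬p5)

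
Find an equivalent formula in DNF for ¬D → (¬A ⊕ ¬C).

¬D → (¬A ⊕ ¬C)
⇔ ¬¬D ∨ (¬A ⊕ ¬C)   — eliminate →
⇔ ¬¬D ∨ (¬A ∧ ¬¬C) ∨ (¬¬A ∧ ¬C)   — expand ⊕
⇔ D ∨ (¬A ∧ ¬¬C) ∨ (¬¬A ∧ ¬C)   — double negation
⇔ D ∨ (¬A ∧ C) ∨ (¬¬A ∧ ¬C)   — double negation
⇔ D ∨ (¬A ∧ C) ∨ (A ∧ ¬C)   — double negation

D ∨ (¬A ∧ C) ∨ (A ∧ ¬C)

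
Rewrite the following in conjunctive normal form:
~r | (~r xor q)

~r | q

~r | (~r xor q)
⇔ ~r | ((~r | q) & ~(~r & q))
⇔ ~r | ((~r | q) & (~~r | ~q))
⇔ ~r | ((~r | q) & (r | ~q))
⇔ (~r | ~r | q) & (~r | r | ~q)
⇔ ~r | q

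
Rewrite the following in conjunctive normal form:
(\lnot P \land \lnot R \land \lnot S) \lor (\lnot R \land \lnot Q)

(\lnot P \land \lnot R \land \lnot S) \lor (\lnot R \land \lnot Q)
⇔ (\lnot P \lor \lnot R) \land (\lnot P \lor \lnot Q) \land (\lnot R \lor \lnot R) \land (\lnot R \lor \lnot Q) \land (\lnot S \lor \lnot R) \land (\lnot S \lor \lnot Q)   [distribute \lor over \land]
⇔ (\lnot P \lor \lnot Q) \land \lnot R \land (\lnot S \lor \lnot Q)   [simplify]

(\lnot P \lor \lnot Q) \land \lnot R \land (\lnot S \lor \lnot Q)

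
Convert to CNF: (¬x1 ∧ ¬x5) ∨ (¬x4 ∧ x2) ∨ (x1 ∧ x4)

(¬x1 ∨ x2 ∨ x4) ∧ (¬x5 ∨ ¬x4 ∨ x1) ∧ (¬x5 ∨ x2 ∨ x1) ∧ (¬x5 ∨ x2 ∨ x4)

(¬x1 ∧ ¬x5) ∨ (¬x4 ∧ x2) ∨ (x1 ∧ x4)
≡ (¬x1 ∨ ¬x4 ∨ x1) ∧ (¬x1 ∨ ¬x4 ∨ x4) ∧ (¬x1 ∨ x2 ∨ x1) ∧ (¬x1 ∨ x2 ∨ x4) ∧ (¬x5 ∨ ¬x4 ∨ x1) ∧ (¬x5 ∨ ¬x4 ∨ x4) ∧ (¬x5 ∨ x2 ∨ x1) ∧ (¬x5 ∨ x2 ∨ x4)   — distribute ∨ over ∧
≡ (¬x1 ∨ x2 ∨ x4) ∧ (¬x5 ∨ ¬x4 ∨ x1) ∧ (¬x5 ∨ x2 ∨ x1) ∧ (¬x5 ∨ x2 ∨ x4)   — simplify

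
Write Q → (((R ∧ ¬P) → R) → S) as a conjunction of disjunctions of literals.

Q → (((R ∧ ¬P) → R) → S)
≡ ¬Q ∨ (((R ∧ ¬P) → R) → S)   [eliminate →]
≡ ¬Q ∨ ¬((R ∧ ¬P) → R) ∨ S   [eliminate →]
≡ ¬Q ∨ ¬(¬(R ∧ ¬P) ∨ R) ∨ S   [eliminate →]
≡ ¬Q ∨ (¬¬(R ∧ ¬P) ∧ ¬R) ∨ S   [De Morgan]
≡ ¬Q ∨ (R ∧ ¬P ∧ ¬R) ∨ S   [double negation]
≡ (¬Q ∨ R ∨ S) ∧ (¬Q ∨ ¬P ∨ S) ∧ (¬Q ∨ ¬R ∨ S)   [distribute ∨ over ∧]

(¬Q ∨ R ∨ S) ∧ (¬Q ∨ ¬P ∨ S) ∧ (¬Q ∨ ¬R ∨ S)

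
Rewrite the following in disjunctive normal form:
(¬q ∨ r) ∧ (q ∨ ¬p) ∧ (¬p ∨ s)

(¬q ∧ ¬p) ∨ (r ∧ q ∧ s) ∨ (r ∧ ¬p)

(¬q ∨ r) ∧ (q ∨ ¬p) ∧ (¬p ∨ s)
≡ (¬q ∧ q ∧ ¬p) ∨ (¬q ∧ q ∧ s) ∨ (¬q ∧ ¬p ∧ ¬p) ∨ (¬q ∧ ¬p ∧ s) ∨ (r ∧ q ∧ ¬p) ∨ (r ∧ q ∧ s) ∨ (r ∧ ¬p ∧ ¬p) ∨ (r ∧ ¬p ∧ s)   [distribute ∧ over ∨]
≡ (¬q ∧ ¬p) ∨ (r ∧ q ∧ s) ∨ (r ∧ ¬p)   [simplify]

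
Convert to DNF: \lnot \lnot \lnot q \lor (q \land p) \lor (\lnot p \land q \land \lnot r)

\lnot q \lor (q \land p) \lor (\lnot p \land q \land \lnot r)

\lnot \lnot \lnot q \lor (q \land p) \lor (\lnot p \land q \land \lnot r)
≡ \lnot q \lor (q \land p) \lor (\lnot p \land q \land \lnot r)   [double negation]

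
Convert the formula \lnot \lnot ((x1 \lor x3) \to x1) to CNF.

\lnot \lnot ((x1 \lor x3) \to x1)
≡ \lnot \lnot (\lnot (x1 \lor x3) \lor x1)   [eliminate \to]
≡ \lnot (x1 \lor x3) \lor x1   [double negation]
≡ (\lnot x1 \land \lnot x3) \lor x1   [De Morgan]
≡ (\lnot x1 \lor x1) \land (\lnot x3 \lor x1)   [distribute \lor over \land]
≡ \lnot x3 \lor x1   [simplify]

\lnot x3 \lor x1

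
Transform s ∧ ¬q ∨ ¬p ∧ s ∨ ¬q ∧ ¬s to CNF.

(s ∨ ¬q) ∧ (¬q ∨ ¬p)

s ∧ ¬q ∨ ¬p ∧ s ∨ ¬q ∧ ¬s
≡ (s ∨ ¬p ∨ ¬q) ∧ (s ∨ ¬p ∨ ¬s) ∧ (s ∨ s ∨ ¬q) ∧ (s ∨ s ∨ ¬s) ∧ (¬q ∨ ¬p ∨ ¬q) ∧ (¬q ∨ ¬p ∨ ¬s) ∧ (¬q ∨ s ∨ ¬q) ∧ (¬q ∨ s ∨ ¬s)   [distribute ∨ over ∧]
≡ (s ∨ ¬q) ∧ (¬q ∨ ¬p)   [simplify]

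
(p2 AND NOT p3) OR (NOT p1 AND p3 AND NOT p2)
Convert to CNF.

(p2 AND NOT p3) OR (NOT p1 AND p3 AND NOT p2)
≡ (p2 OR NOT p1) AND (p2 OR p3) AND (p2 OR NOT p2) AND (NOT p3 OR NOT p1) AND (NOT p3 OR p3) AND (NOT p3 OR NOT p2)
≡ (p2 OR NOT p1) AND (p2 OR p3) AND (NOT p3 OR NOT p1) AND (NOT p3 OR NOT p2)

(p2 OR NOT p1) AND (p2 OR p3) AND (NOT p3 OR NOT p1) AND (NOT p3 OR NOT p2)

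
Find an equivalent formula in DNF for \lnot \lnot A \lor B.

A \lor B

\lnot \lnot A \lor B
= A \lor B   [double negation]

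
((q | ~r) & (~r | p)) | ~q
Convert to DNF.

((q | ~r) & (~r | p)) | ~q
≡ (q & ~r) | (q & p) | (~r & ~r) | (~r & p) | ~q   (distribute & over |)
≡ (q & p) | ~r | ~q   (simplify)

(q & p) | ~r | ~q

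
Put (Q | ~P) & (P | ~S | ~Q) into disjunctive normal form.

(Q & P) | (Q & ~S) | (~P & ~S) | (~P & ~Q)

(Q | ~P) & (P | ~S | ~Q)
= (Q & P) | (Q & ~S) | (Q & ~Q) | (~P & P) | (~P & ~S) | (~P & ~Q)   [distribute & over |]
= (Q & P) | (Q & ~S) | (~P & ~S) | (~P & ~Q)   [simplify]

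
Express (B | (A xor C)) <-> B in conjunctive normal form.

(~A | C | B) & (~C | A | B)

(B | (A xor C)) <-> B
≡ ((B | (A xor C)) -> B) & (B -> (B | (A xor C)))   [eliminate <->]
≡ (~(B | (A xor C)) | B) & (B -> (B | (A xor C)))   [eliminate ->]
≡ (~(B | ((A | C) & ~(A & C))) | B) & (B -> (B | (A xor C)))   [expand xor]
≡ (~(B | ((A | C) & ~(A & C))) | B) & (~B | B | (A xor C))   [eliminate ->]
≡ (~(B | ((A | C) & ~(A & C))) | B) & (~B | B | ((A | C) & ~(A & C)))   [expand xor]
≡ ((~B & ~((A | C) & ~(A & C))) | B) & (~B | B | ((A | C) & ~(A & C)))   [De Morgan]
≡ ((~B & (~(A | C) | ~~(A & C))) | B) & (~B | B | ((A | C) & ~(A & C)))   [De Morgan]
≡ ((~B & ((~A & ~C) | ~~(A & C))) | B) & (~B | B | ((A | C) & ~(A & C)))   [De Morgan]
≡ ((~B & ((~A & ~C) | (A & C))) | B) & (~B | B | ((A | C) & ~(A & C)))   [double negation]
≡ ((~B & ((~A & ~C) | (A & C))) | B) & (~B | B | ((A | C) & (~A | ~C)))   [De Morgan]
≡ (~B | B) & (~A | A | B) & (~A | C | B) & (~C | A | B) & (~C | C | B) & (~B | B | A | C) & (~B | B | ~A | ~C)   [distribute | over &]
≡ (~A | C | B) & (~C | A | B)   [simplify]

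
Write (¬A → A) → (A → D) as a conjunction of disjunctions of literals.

¬A ∨ D

(¬A → A) → (A → D)
≡ ¬(¬A → A) ∨ (A → D)   [eliminate →]
≡ ¬(¬¬A ∨ A) ∨ (A → D)   [eliminate →]
≡ ¬(¬¬A ∨ A) ∨ ¬A ∨ D   [eliminate →]
≡ (¬¬¬A ∧ ¬A) ∨ ¬A ∨ D   [De Morgan]
≡ (¬A ∧ ¬A) ∨ ¬A ∨ D   [double negation]
≡ (¬A ∨ ¬A ∨ D) ∧ (¬A ∨ ¬A ∨ D)   [distribute ∨ over ∧]
≡ ¬A ∨ D   [simplify]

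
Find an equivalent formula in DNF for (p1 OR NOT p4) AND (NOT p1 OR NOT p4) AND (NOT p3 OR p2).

(p1 OR NOT p4) AND (NOT p1 OR NOT p4) AND (NOT p3 OR p2)
⇔ (p1 AND NOT p1 AND NOT p3) OR (p1 AND NOT p1 AND p2) OR (p1 AND NOT p4 AND NOT p3) OR (p1 AND NOT p4 AND p2) OR (NOT p4 AND NOT p1 AND NOT p3) OR (NOT p4 AND NOT p1 AND p2) OR (NOT p4 AND NOT p4 AND NOT p3) OR (NOT p4 AND NOT p4 AND p2)   — distribute AND over OR
⇔ (NOT p4 AND NOT p3) OR (NOT p4 AND p2)   — simplify

(NOT p4 AND NOT p3) OR (NOT p4 AND p2)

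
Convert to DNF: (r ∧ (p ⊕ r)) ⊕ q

(r ∧ (p ⊕ r)) ⊕ q
≡ (r ∧ (p ⊕ r) ∧ ¬q) ∨ (¬(r ∧ (p ⊕ r)) ∧ q)
≡ (r ∧ ((p ∧ ¬r) ∨ (¬p ∧ r)) ∧ ¬q) ∨ (¬(r ∧ (p ⊕ r)) ∧ q)
≡ (r ∧ ((p ∧ ¬r) ∨ (¬p ∧ r)) ∧ ¬q) ∨ (¬(r ∧ ((p ∧ ¬r) ∨ (¬p ∧ r))) ∧ q)
≡ (r ∧ ((p ∧ ¬r) ∨ (¬p ∧ r)) ∧ ¬q) ∨ ((¬r ∨ ¬((p ∧ ¬r) ∨ (¬p ∧ r))) ∧ q)
≡ (r ∧ ((p ∧ ¬r) ∨ (¬p ∧ r)) ∧ ¬q) ∨ ((¬r ∨ (¬(p ∧ ¬r) ∧ ¬(¬p ∧ r))) ∧ q)
≡ (r ∧ ((p ∧ ¬r) ∨ (¬p ∧ r)) ∧ ¬q) ∨ ((¬r ∨ ((¬p ∨ ¬¬r) ∧ ¬(¬p ∧ r))) ∧ q)
≡ (r ∧ ((p ∧ ¬r) ∨ (¬p ∧ r)) ∧ ¬q) ∨ ((¬r ∨ ((¬p ∨ r) ∧ ¬(¬p ∧ r))) ∧ q)
≡ (r ∧ ((p ∧ ¬r) ∨ (¬p ∧ r)) ∧ ¬q) ∨ ((¬r ∨ ((¬p ∨ r) ∧ (¬¬p ∨ ¬r))) ∧ q)
≡ (r ∧ ((p ∧ ¬r) ∨ (¬p ∧ r)) ∧ ¬q) ∨ ((¬r ∨ ((¬p ∨ r) ∧ (p ∨ ¬r))) ∧ q)
≡ (r ∧ p ∧ ¬r ∧ ¬q) ∨ (r ∧ ¬p ∧ r ∧ ¬q) ∨ (¬r ∧ q) ∨ (¬p ∧ p ∧ q) ∨ (¬p ∧ ¬r ∧ q) ∨ (r ∧ p ∧ q) ∨ (r ∧ ¬r ∧ q)
≡ (r ∧ ¬p ∧ ¬q) ∨ (¬r ∧ q) ∨ (r ∧ p ∧ q)

(r ∧ ¬p ∧ ¬q) ∨ (¬r ∧ q) ∨ (r ∧ p ∧ q)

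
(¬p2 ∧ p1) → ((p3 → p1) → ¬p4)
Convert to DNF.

p2 ∨ ¬p1 ∨ ¬p4

(¬p2 ∧ p1) → ((p3 → p1) → ¬p4)
≡ ¬(¬p2 ∧ p1) ∨ ((p3 → p1) → ¬p4)   [eliminate →]
≡ ¬(¬p2 ∧ p1) ∨ ¬(p3 → p1) ∨ ¬p4   [eliminate →]
≡ ¬(¬p2 ∧ p1) ∨ ¬(¬p3 ∨ p1) ∨ ¬p4   [eliminate →]
≡ ¬¬p2 ∨ ¬p1 ∨ ¬(¬p3 ∨ p1) ∨ ¬p4   [De Morgan]
≡ p2 ∨ ¬p1 ∨ ¬(¬p3 ∨ p1) ∨ ¬p4   [double negation]
≡ p2 ∨ ¬p1 ∨ (¬¬p3 ∧ ¬p1) ∨ ¬p4   [De Morgan]
≡ p2 ∨ ¬p1 ∨ (p3 ∧ ¬p1) ∨ ¬p4   [double negation]
≡ p2 ∨ ¬p1 ∨ ¬p4   [simplify]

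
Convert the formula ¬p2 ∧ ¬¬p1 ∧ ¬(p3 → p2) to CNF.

¬p2 ∧ ¬¬p1 ∧ ¬(p3 → p2)
≡ ¬p2 ∧ ¬¬p1 ∧ ¬(¬p3 ∨ p2)   [eliminate →]
≡ ¬p2 ∧ p1 ∧ ¬(¬p3 ∨ p2)   [double negation]
≡ ¬p2 ∧ p1 ∧ ¬¬p3 ∧ ¬p2   [De Morgan]
≡ ¬p2 ∧ p1 ∧ p3 ∧ ¬p2   [double negation]
≡ ¬p2 ∧ p1 ∧ p3   [simplify]

¬p2 ∧ p1 ∧ p3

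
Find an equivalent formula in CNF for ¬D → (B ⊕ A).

¬D → (B ⊕ A)
≡ ¬¬D ∨ (B ⊕ A)   (eliminate →)
≡ ¬¬D ∨ ((B ∨ A) ∧ ¬(B ∧ A))   (expand ⊕)
≡ D ∨ ((B ∨ A) ∧ ¬(B ∧ A))   (double negation)
≡ D ∨ ((B ∨ A) ∧ (¬B ∨ ¬A))   (De Morgan)
≡ (D ∨ B ∨ A) ∧ (D ∨ ¬B ∨ ¬A)   (distribute ∨ over ∧)

(D ∨ B ∨ A) ∧ (D ∨ ¬B ∨ ¬A)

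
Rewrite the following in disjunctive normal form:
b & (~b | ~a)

b & (~b | ~a)
= (b & ~b) | (b & ~a)   [distribute & over |]
= b & ~a   [simplify]

b & ~a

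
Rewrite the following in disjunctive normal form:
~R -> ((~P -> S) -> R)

R | (~P & ~S)

~R -> ((~P -> S) -> R)
= ~~R | ((~P -> S) -> R)
= ~~R | ~(~P -> S) | R
= ~~R | ~(~~P | S) | R
= R | ~(~~P | S) | R
= R | (~~~P & ~S) | R
= R | (~P & ~S) | R
= R | (~P & ~S)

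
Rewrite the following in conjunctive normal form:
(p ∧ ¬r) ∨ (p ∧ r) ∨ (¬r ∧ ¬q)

(p ∧ ¬r) ∨ (p ∧ r) ∨ (¬r ∧ ¬q)
≡ (p ∨ p ∨ ¬r) ∧ (p ∨ p ∨ ¬q) ∧ (p ∨ r ∨ ¬r) ∧ (p ∨ r ∨ ¬q) ∧ (¬r ∨ p ∨ ¬r) ∧ (¬r ∨ p ∨ ¬q) ∧ (¬r ∨ r ∨ ¬r) ∧ (¬r ∨ r ∨ ¬q)   [distribute ∨ over ∧]
≡ (p ∨ ¬r) ∧ (p ∨ ¬q)   [simplify]

(p ∨ ¬r) ∧ (p ∨ ¬q)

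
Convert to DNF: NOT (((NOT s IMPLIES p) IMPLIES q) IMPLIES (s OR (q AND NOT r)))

NOT (((NOT s IMPLIES p) IMPLIES q) IMPLIES (s OR (q AND NOT r)))
⇔ NOT (NOT ((NOT s IMPLIES p) IMPLIES q) OR s OR (q AND NOT r))
⇔ NOT (NOT (NOT (NOT s IMPLIES p) OR q) OR s OR (q AND NOT r))
⇔ NOT (NOT (NOT (NOT NOT s OR p) OR q) OR s OR (q AND NOT r))
⇔ NOT NOT (NOT (NOT NOT s OR p) OR q) AND NOT s AND NOT (q AND NOT r)
⇔ (NOT (NOT NOT s OR p) OR q) AND NOT s AND NOT (q AND NOT r)
⇔ ((NOT NOT NOT s AND NOT p) OR q) AND NOT s AND NOT (q AND NOT r)
⇔ ((NOT s AND NOT p) OR q) AND NOT s AND NOT (q AND NOT r)
⇔ ((NOT s AND NOT p) OR q) AND NOT s AND (NOT q OR NOT NOT r)
⇔ ((NOT s AND NOT p) OR q) AND NOT s AND (NOT q OR r)
⇔ (NOT s AND NOT p AND NOT s AND NOT q) OR (NOT s AND NOT p AND NOT s AND r) OR (q AND NOT s AND NOT q) OR (q AND NOT s AND r)
⇔ (NOT s AND NOT p AND NOT q) OR (NOT s AND NOT p AND r) OR (q AND NOT s AND r)

(NOT s AND NOT p AND NOT q) OR (NOT s AND NOT p AND r) OR (q AND NOT s AND r)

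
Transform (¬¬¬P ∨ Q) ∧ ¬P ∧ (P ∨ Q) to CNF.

(¬¬¬P ∨ Q) ∧ ¬P ∧ (P ∨ Q)
⇔ (¬P ∨ Q) ∧ ¬P ∧ (P ∨ Q)   [double negation]
⇔ ¬P ∧ (P ∨ Q)   [simplify]

¬P ∧ (P ∨ Q)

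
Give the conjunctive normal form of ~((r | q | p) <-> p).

~((r | q | p) <-> p)
= ~(((r | q | p) -> p) & (p -> (r | q | p)))
= ~((~(r | q | p) | p) & (p -> (r | q | p)))
= ~((~(r | q | p) | p) & (~p | r | q | p))
= ~(~(r | q | p) | p) | ~(~p | r | q | p)
= (~~(r | q | p) & ~p) | ~(~p | r | q | p)
= ((r | q | p) & ~p) | ~(~p | r | q | p)
= ((r | q | p) & ~p) | (~~p & ~r & ~q & ~p)
= ((r | q | p) & ~p) | (p & ~r & ~q & ~p)
= (r | q | p | p) & (r | q | p | ~r) & (r | q | p | ~q) & (r | q | p | ~p) & (~p | p) & (~p | ~r) & (~p | ~q) & (~p | ~p)
= (r | q | p) & ~p

(r | q | p) & ~p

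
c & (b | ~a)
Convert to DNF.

(c & b) | (c & ~a)

c & (b | ~a)
≡ (c & b) | (c & ~a)   [distribute & over |]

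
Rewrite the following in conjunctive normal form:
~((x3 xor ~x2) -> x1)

(x3 | ~x2) & (~x3 | x2) & ~x1

~((x3 xor ~x2) -> x1)
≡ ~(~(x3 xor ~x2) | x1)   (eliminate ->)
≡ ~(~((x3 | ~x2) & ~(x3 & ~x2)) | x1)   (expand xor)
≡ ~~((x3 | ~x2) & ~(x3 & ~x2)) & ~x1   (De Morgan)
≡ (x3 | ~x2) & ~(x3 & ~x2) & ~x1   (double negation)
≡ (x3 | ~x2) & (~x3 | ~~x2) & ~x1   (De Morgan)
≡ (x3 | ~x2) & (~x3 | x2) & ~x1   (double negation)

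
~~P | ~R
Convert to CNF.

~~P | ~R
≡ P | ~R   [double negation]

P | ~R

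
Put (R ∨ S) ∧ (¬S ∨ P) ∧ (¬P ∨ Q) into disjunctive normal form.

(R ∨ S) ∧ (¬S ∨ P) ∧ (¬P ∨ Q)
≡ (R ∧ ¬S ∧ ¬P) ∨ (R ∧ ¬S ∧ Q) ∨ (R ∧ P ∧ ¬P) ∨ (R ∧ P ∧ Q) ∨ (S ∧ ¬S ∧ ¬P) ∨ (S ∧ ¬S ∧ Q) ∨ (S ∧ P ∧ ¬P) ∨ (S ∧ P ∧ Q)
≡ (R ∧ ¬S ∧ ¬P) ∨ (R ∧ ¬S ∧ Q) ∨ (R ∧ P ∧ Q) ∨ (S ∧ P ∧ Q)

(R ∧ ¬S ∧ ¬P) ∨ (R ∧ ¬S ∧ Q) ∨ (R ∧ P ∧ Q) ∨ (S ∧ P ∧ Q)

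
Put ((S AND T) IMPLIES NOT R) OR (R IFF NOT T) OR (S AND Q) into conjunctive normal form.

((S AND T) IMPLIES NOT R) OR (R IFF NOT T) OR (S AND Q)
≡ NOT (S AND T) OR NOT R OR (R IFF NOT T) OR (S AND Q)   — eliminate IMPLIES
≡ NOT (S AND T) OR NOT R OR ((R IMPLIES NOT T) AND (NOT T IMPLIES R)) OR (S AND Q)   — eliminate IFF
≡ NOT (S AND T) OR NOT R OR ((NOT R OR NOT T) AND (NOT T IMPLIES R)) OR (S AND Q)   — eliminate IMPLIES
≡ NOT (S AND T) OR NOT R OR ((NOT R OR NOT T) AND (NOT NOT T OR R)) OR (S AND Q)   — eliminate IMPLIES
≡ NOT S OR NOT T OR NOT R OR ((NOT R OR NOT T) AND (NOT NOT T OR R)) OR (S AND Q)   — De Morgan
≡ NOT S OR NOT T OR NOT R OR ((NOT R OR NOT T) AND (T OR R)) OR (S AND Q)   — double negation
≡ (NOT S OR NOT T OR NOT R OR NOT R OR NOT T OR S) AND (NOT S OR NOT T OR NOT R OR NOT R OR NOT T OR Q) AND (NOT S OR NOT T OR NOT R OR T OR R OR S) AND (NOT S OR NOT T OR NOT R OR T OR R OR Q)   — distribute OR over AND
≡ NOT S OR NOT T OR NOT R OR Q   — simplify

NOT S OR NOT T OR NOT R OR Q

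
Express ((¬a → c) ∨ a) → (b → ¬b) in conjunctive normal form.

((¬a → c) ∨ a) → (b → ¬b)
≡ ¬((¬a → c) ∨ a) ∨ (b → ¬b)   [eliminate →]
≡ ¬(¬¬a ∨ c ∨ a) ∨ (b → ¬b)   [eliminate →]
≡ ¬(¬¬a ∨ c ∨ a) ∨ ¬b ∨ ¬b   [eliminate →]
≡ (¬¬¬a ∧ ¬c ∧ ¬a) ∨ ¬b ∨ ¬b   [De Morgan]
≡ (¬a ∧ ¬c ∧ ¬a) ∨ ¬b ∨ ¬b   [double negation]
≡ (¬a ∨ ¬b ∨ ¬b) ∧ (¬c ∨ ¬b ∨ ¬b) ∧ (¬a ∨ ¬b ∨ ¬b)   [distribute ∨ over ∧]
≡ (¬a ∨ ¬b) ∧ (¬c ∨ ¬b)   [simplify]

(¬a ∨ ¬b) ∧ (¬c ∨ ¬b)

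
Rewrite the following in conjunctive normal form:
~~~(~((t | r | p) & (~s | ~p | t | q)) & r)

~s | ~p | t | q | ~r

~~~(~((t | r | p) & (~s | ~p | t | q)) & r)
⇔ ~(~((t | r | p) & (~s | ~p | t | q)) & r)   [double negation]
⇔ ~~((t | r | p) & (~s | ~p | t | q)) | ~r   [De Morgan]
⇔ ((t | r | p) & (~s | ~p | t | q)) | ~r   [double negation]
⇔ (t | r | p | ~r) & (~s | ~p | t | q | ~r)   [distribute | over &]
⇔ ~s | ~p | t | q | ~r   [simplify]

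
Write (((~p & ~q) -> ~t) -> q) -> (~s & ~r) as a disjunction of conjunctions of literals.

(p & ~q) | (~t & ~q) | (~s & ~r)

(((~p & ~q) -> ~t) -> q) -> (~s & ~r)
⇔ ~(((~p & ~q) -> ~t) -> q) | (~s & ~r)
⇔ ~(~((~p & ~q) -> ~t) | q) | (~s & ~r)
⇔ ~(~(~(~p & ~q) | ~t) | q) | (~s & ~r)
⇔ (~~(~(~p & ~q) | ~t) & ~q) | (~s & ~r)
⇔ ((~(~p & ~q) | ~t) & ~q) | (~s & ~r)
⇔ ((~~p | ~~q | ~t) & ~q) | (~s & ~r)
⇔ ((p | ~~q | ~t) & ~q) | (~s & ~r)
⇔ ((p | q | ~t) & ~q) | (~s & ~r)
⇔ (p & ~q) | (q & ~q) | (~t & ~q) | (~s & ~r)
⇔ (p & ~q) | (~t & ~q) | (~s & ~r)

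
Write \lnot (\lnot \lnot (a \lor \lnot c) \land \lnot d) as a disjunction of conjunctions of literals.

(\lnot a \land c) \lor d

\lnot (\lnot \lnot (a \lor \lnot c) \land \lnot d)
⇔ \lnot \lnot \lnot (a \lor \lnot c) \lor \lnot \lnot d   — De Morgan
⇔ \lnot (a \lor \lnot c) \lor \lnot \lnot d   — double negation
⇔ (\lnot a \land \lnot \lnot c) \lor \lnot \lnot d   — De Morgan
⇔ (\lnot a \land c) \lor \lnot \lnot d   — double negation
⇔ (\lnot a \land c) \lor d   — double negation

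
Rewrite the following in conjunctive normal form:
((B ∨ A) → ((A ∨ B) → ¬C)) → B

(B ∨ A) ∧ (C ∨ B)

((B ∨ A) → ((A ∨ B) → ¬C)) → B
⇔ ¬((B ∨ A) → ((A ∨ B) → ¬C)) ∨ B   [eliminate →]
⇔ ¬(¬(B ∨ A) ∨ ((A ∨ B) → ¬C)) ∨ B   [eliminate →]
⇔ ¬(¬(B ∨ A) ∨ ¬(A ∨ B) ∨ ¬C) ∨ B   [eliminate →]
⇔ (¬¬(B ∨ A) ∧ ¬¬(A ∨ B) ∧ ¬¬C) ∨ B   [De Morgan]
⇔ ((B ∨ A) ∧ ¬¬(A ∨ B) ∧ ¬¬C) ∨ B   [double negation]
⇔ ((B ∨ A) ∧ (A ∨ B) ∧ ¬¬C) ∨ B   [double negation]
⇔ ((B ∨ A) ∧ (A ∨ B) ∧ C) ∨ B   [double negation]
⇔ (B ∨ A ∨ B) ∧ (A ∨ B ∨ B) ∧ (C ∨ B)   [distribute ∨ over ∧]
⇔ (B ∨ A) ∧ (C ∨ B)   [simplify]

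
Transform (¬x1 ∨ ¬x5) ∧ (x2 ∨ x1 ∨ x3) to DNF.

¬x1 ∧ x2 ∨ ¬x1 ∧ x3 ∨ ¬x5 ∧ x2 ∨ ¬x5 ∧ x1 ∨ ¬x5 ∧ x3

(¬x1 ∨ ¬x5) ∧ (x2 ∨ x1 ∨ x3)
≡ ¬x1 ∧ x2 ∨ ¬x1 ∧ x1 ∨ ¬x1 ∧ x3 ∨ ¬x5 ∧ x2 ∨ ¬x5 ∧ x1 ∨ ¬x5 ∧ x3   — distribute ∧ over ∨
≡ ¬x1 ∧ x2 ∨ ¬x1 ∧ x3 ∨ ¬x5 ∧ x2 ∨ ¬x5 ∧ x1 ∨ ¬x5 ∧ x3   — simplify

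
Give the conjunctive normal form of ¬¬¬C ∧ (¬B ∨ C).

¬¬¬C ∧ (¬B ∨ C)
≡ ¬C ∧ (¬B ∨ C)   — double negation

¬C ∧ (¬B ∨ C)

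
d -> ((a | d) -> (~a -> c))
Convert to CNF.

d -> ((a | d) -> (~a -> c))
= ~d | ((a | d) -> (~a -> c))   [eliminate ->]
= ~d | ~(a | d) | (~a -> c)   [eliminate ->]
= ~d | ~(a | d) | ~~a | c   [eliminate ->]
= ~d | (~a & ~d) | ~~a | c   [De Morgan]
= ~d | (~a & ~d) | a | c   [double negation]
= (~d | ~a | a | c) & (~d | ~d | a | c)   [distribute | over &]
= ~d | a | c   [simplify]

~d | a | c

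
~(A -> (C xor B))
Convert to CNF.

A & (~C | B) & (~B | C)

~(A -> (C xor B))
= ~(~A | (C xor B))
= ~(~A | ((C | B) & ~(C & B)))
= ~~A & ~((C | B) & ~(C & B))
= A & ~((C | B) & ~(C & B))
= A & (~(C | B) | ~~(C & B))
= A & ((~C & ~B) | ~~(C & B))
= A & ((~C & ~B) | (C & B))
= A & (~C | C) & (~C | B) & (~B | C) & (~B | B)
= A & (~C | B) & (~B | C)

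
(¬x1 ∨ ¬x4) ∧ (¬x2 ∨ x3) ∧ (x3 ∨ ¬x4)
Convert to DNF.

(¬x1 ∨ ¬x4) ∧ (¬x2 ∨ x3) ∧ (x3 ∨ ¬x4)
⇔ (¬x1 ∧ ¬x2 ∧ x3) ∨ (¬x1 ∧ ¬x2 ∧ ¬x4) ∨ (¬x1 ∧ x3 ∧ x3) ∨ (¬x1 ∧ x3 ∧ ¬x4) ∨ (¬x4 ∧ ¬x2 ∧ x3) ∨ (¬x4 ∧ ¬x2 ∧ ¬x4) ∨ (¬x4 ∧ x3 ∧ x3) ∨ (¬x4 ∧ x3 ∧ ¬x4)   [distribute ∧ over ∨]
⇔ (¬x1 ∧ x3) ∨ (¬x4 ∧ ¬x2) ∨ (¬x4 ∧ x3)   [simplify]

(¬x1 ∧ x3) ∨ (¬x4 ∧ ¬x2) ∨ (¬x4 ∧ x3)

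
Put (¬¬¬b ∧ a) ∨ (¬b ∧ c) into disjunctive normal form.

(¬b ∧ a) ∨ (¬b ∧ c)

(¬¬¬b ∧ a) ∨ (¬b ∧ c)
= (¬b ∧ a) ∨ (¬b ∧ c)   — double negation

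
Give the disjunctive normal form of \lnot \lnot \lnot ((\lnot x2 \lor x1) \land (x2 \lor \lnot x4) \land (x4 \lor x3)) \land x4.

(x2 \land \lnot x1 \land x4) \lor (\lnot x2 \land x4)

\lnot \lnot \lnot ((\lnot x2 \lor x1) \land (x2 \lor \lnot x4) \land (x4 \lor x3)) \land x4
≡ \lnot ((\lnot x2 \lor x1) \land (x2 \lor \lnot x4) \land (x4 \lor x3)) \land x4   [double negation]
≡ (\lnot (\lnot x2 \lor x1) \lor \lnot (x2 \lor \lnot x4) \lor \lnot (x4 \lor x3)) \land x4   [De Morgan]
≡ ((\lnot \lnot x2 \land \lnot x1) \lor \lnot (x2 \lor \lnot x4) \lor \lnot (x4 \lor x3)) \land x4   [De Morgan]
≡ ((x2 \land \lnot x1) \lor \lnot (x2 \lor \lnot x4) \lor \lnot (x4 \lor x3)) \land x4   [double negation]
≡ ((x2 \land \lnot x1) \lor (\lnot x2 \land \lnot \lnot x4) \lor \lnot (x4 \lor x3)) \land x4   [De Morgan]
≡ ((x2 \land \lnot x1) \lor (\lnot x2 \land x4) \lor \lnot (x4 \lor x3)) \land x4   [double negation]
≡ ((x2 \land \lnot x1) \lor (\lnot x2 \land x4) \lor (\lnot x4 \land \lnot x3)) \land x4   [De Morgan]
≡ (x2 \land \lnot x1 \land x4) \lor (\lnot x2 \land x4 \land x4) \lor (\lnot x4 \land \lnot x3 \land x4)   [distribute \land over \lor]
≡ (x2 \land \lnot x1 \land x4) \lor (\lnot x2 \land x4)   [simplify]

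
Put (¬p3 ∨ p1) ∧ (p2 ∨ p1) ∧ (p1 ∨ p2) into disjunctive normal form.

(¬p3 ∨ p1) ∧ (p2 ∨ p1) ∧ (p1 ∨ p2)
= (¬p3 ∧ p2 ∧ p1) ∨ (¬p3 ∧ p2 ∧ p2) ∨ (¬p3 ∧ p1 ∧ p1) ∨ (¬p3 ∧ p1 ∧ p2) ∨ (p1 ∧ p2 ∧ p1) ∨ (p1 ∧ p2 ∧ p2) ∨ (p1 ∧ p1 ∧ p1) ∨ (p1 ∧ p1 ∧ p2)   [distribute ∧ over ∨]
= (¬p3 ∧ p2) ∨ p1   [simplify]

(¬p3 ∧ p2) ∨ p1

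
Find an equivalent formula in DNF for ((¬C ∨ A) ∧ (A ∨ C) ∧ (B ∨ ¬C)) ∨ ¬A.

(¬C ∧ A) ∨ (A ∧ B) ∨ ¬A

((¬C ∨ A) ∧ (A ∨ C) ∧ (B ∨ ¬C)) ∨ ¬A
= (¬C ∧ A ∧ B) ∨ (¬C ∧ A ∧ ¬C) ∨ (¬C ∧ C ∧ B) ∨ (¬C ∧ C ∧ ¬C) ∨ (A ∧ A ∧ B) ∨ (A ∧ A ∧ ¬C) ∨ (A ∧ C ∧ B) ∨ (A ∧ C ∧ ¬C) ∨ ¬A   (distribute ∧ over ∨)
= (¬C ∧ A) ∨ (A ∧ B) ∨ ¬A   (simplify)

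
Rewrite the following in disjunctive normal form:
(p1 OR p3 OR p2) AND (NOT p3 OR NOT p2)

(p1 OR p3 OR p2) AND (NOT p3 OR NOT p2)
⇔ (p1 AND NOT p3) OR (p1 AND NOT p2) OR (p3 AND NOT p3) OR (p3 AND NOT p2) OR (p2 AND NOT p3) OR (p2 AND NOT p2)   [distribute AND over OR]
⇔ (p1 AND NOT p3) OR (p1 AND NOT p2) OR (p3 AND NOT p2) OR (p2 AND NOT p3)   [simplify]

(p1 AND NOT p3) OR (p1 AND NOT p2) OR (p3 AND NOT p2) OR (p2 AND NOT p3)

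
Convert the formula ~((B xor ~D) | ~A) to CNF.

(~B | ~D) & (D | B) & A

~((B xor ~D) | ~A)
⇔ ~(((B | ~D) & ~(B & ~D)) | ~A)   — expand xor
⇔ ~((B | ~D) & ~(B & ~D)) & ~~A   — De Morgan
⇔ (~(B | ~D) | ~~(B & ~D)) & ~~A   — De Morgan
⇔ ((~B & ~~D) | ~~(B & ~D)) & ~~A   — De Morgan
⇔ ((~B & D) | ~~(B & ~D)) & ~~A   — double negation
⇔ ((~B & D) | (B & ~D)) & ~~A   — double negation
⇔ ((~B & D) | (B & ~D)) & A   — double negation
⇔ (~B | B) & (~B | ~D) & (D | B) & (D | ~D) & A   — distribute | over &
⇔ (~B | ~D) & (D | B) & A   — simplify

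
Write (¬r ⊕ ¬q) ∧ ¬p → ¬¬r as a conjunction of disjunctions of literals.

(¬r ⊕ ¬q) ∧ ¬p → ¬¬r
≡ ¬((¬r ⊕ ¬q) ∧ ¬p) ∨ ¬¬r   [eliminate →]
≡ ¬((¬r ∨ ¬q) ∧ ¬(¬r ∧ ¬q) ∧ ¬p) ∨ ¬¬r   [expand ⊕]
≡ ¬(¬r ∨ ¬q) ∨ ¬¬(¬r ∧ ¬q) ∨ ¬¬p ∨ ¬¬r   [De Morgan]
≡ ¬¬r ∧ ¬¬q ∨ ¬¬(¬r ∧ ¬q) ∨ ¬¬p ∨ ¬¬r   [De Morgan]
≡ r ∧ ¬¬q ∨ ¬¬(¬r ∧ ¬q) ∨ ¬¬p ∨ ¬¬r   [double negation]
≡ r ∧ q ∨ ¬¬(¬r ∧ ¬q) ∨ ¬¬p ∨ ¬¬r   [double negation]
≡ r ∧ q ∨ ¬r ∧ ¬q ∨ ¬¬p ∨ ¬¬r   [double negation]
≡ r ∧ q ∨ ¬r ∧ ¬q ∨ p ∨ ¬¬r   [double negation]
≡ r ∧ q ∨ ¬r ∧ ¬q ∨ p ∨ r   [double negation]
≡ (r ∨ ¬r ∨ p ∨ r) ∧ (r ∨ ¬q ∨ p ∨ r) ∧ (q ∨ ¬r ∨ p ∨ r) ∧ (q ∨ ¬q ∨ p ∨ r)   [distribute ∨ over ∧]
≡ r ∨ ¬q ∨ p   [simplify]

r ∨ ¬q ∨ p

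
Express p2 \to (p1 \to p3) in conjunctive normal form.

\lnot p2 \lor \lnot p1 \lor p3

p2 \to (p1 \to p3)
= \lnot p2 \lor (p1 \to p3)   [eliminate \to]
= \lnot p2 \lor \lnot p1 \lor p3   [eliminate \to]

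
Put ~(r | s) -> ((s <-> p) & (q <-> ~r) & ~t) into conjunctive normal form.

(r | s | ~p) & (r | s | q) & (r | s | ~t)

~(r | s) -> ((s <-> p) & (q <-> ~r) & ~t)
≡ ~~(r | s) | ((s <-> p) & (q <-> ~r) & ~t)   [eliminate ->]
≡ ~~(r | s) | ((s -> p) & (p -> s) & (q <-> ~r) & ~t)   [eliminate <->]
≡ ~~(r | s) | ((~s | p) & (p -> s) & (q <-> ~r) & ~t)   [eliminate ->]
≡ ~~(r | s) | ((~s | p) & (~p | s) & (q <-> ~r) & ~t)   [eliminate ->]
≡ ~~(r | s) | ((~s | p) & (~p | s) & (q -> ~r) & (~r -> q) & ~t)   [eliminate <->]
≡ ~~(r | s) | ((~s | p) & (~p | s) & (~q | ~r) & (~r -> q) & ~t)   [eliminate ->]
≡ ~~(r | s) | ((~s | p) & (~p | s) & (~q | ~r) & (~~r | q) & ~t)   [eliminate ->]
≡ r | s | ((~s | p) & (~p | s) & (~q | ~r) & (~~r | q) & ~t)   [double negation]
≡ r | s | ((~s | p) & (~p | s) & (~q | ~r) & (r | q) & ~t)   [double negation]
≡ (r | s | ~s | p) & (r | s | ~p | s) & (r | s | ~q | ~r) & (r | s | r | q) & (r | s | ~t)   [distribute | over &]
≡ (r | s | ~p) & (r | s | q) & (r | s | ~t)   [simplify]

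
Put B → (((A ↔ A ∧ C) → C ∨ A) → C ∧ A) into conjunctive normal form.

(¬B ∨ ¬A ∨ C) ∧ (¬B ∨ ¬C ∨ A)

B → (((A ↔ A ∧ C) → C ∨ A) → C ∧ A)
≡ ¬B ∨ (((A ↔ A ∧ C) → C ∨ A) → C ∧ A)   — eliminate →
≡ ¬B ∨ ¬((A ↔ A ∧ C) → C ∨ A) ∨ C ∧ A   — eliminate →
≡ ¬B ∨ ¬(¬(A ↔ A ∧ C) ∨ C ∨ A) ∨ C ∧ A   — eliminate →
≡ ¬B ∨ ¬(¬((A → A ∧ C) ∧ (A ∧ C → A)) ∨ C ∨ A) ∨ C ∧ A   — eliminate ↔
≡ ¬B ∨ ¬(¬((¬A ∨ A ∧ C) ∧ (A ∧ C → A)) ∨ C ∨ A) ∨ C ∧ A   — eliminate →
≡ ¬B ∨ ¬(¬((¬A ∨ A ∧ C) ∧ (¬(A ∧ C) ∨ A)) ∨ C ∨ A) ∨ C ∧ A   — eliminate →
≡ ¬B ∨ ¬¬((¬A ∨ A ∧ C) ∧ (¬(A ∧ C) ∨ A)) ∧ ¬C ∧ ¬A ∨ C ∧ A   — De Morgan
≡ ¬B ∨ (¬A ∨ A ∧ C) ∧ (¬(A ∧ C) ∨ A) ∧ ¬C ∧ ¬A ∨ C ∧ A   — double negation
≡ ¬B ∨ (¬A ∨ A ∧ C) ∧ (¬A ∨ ¬C ∨ A) ∧ ¬C ∧ ¬A ∨ C ∧ A   — De Morgan
≡ (¬B ∨ ¬A ∨ A ∨ C) ∧ (¬B ∨ ¬A ∨ A ∨ A) ∧ (¬B ∨ ¬A ∨ C ∨ C) ∧ (¬B ∨ ¬A ∨ C ∨ A) ∧ (¬B ∨ ¬A ∨ ¬C ∨ A ∨ C) ∧ (¬B ∨ ¬A ∨ ¬C ∨ A ∨ A) ∧ (¬B ∨ ¬C ∨ C) ∧ (¬B ∨ ¬C ∨ A) ∧ (¬B ∨ ¬A ∨ C) ∧ (¬B ∨ ¬A ∨ A)   — distribute ∨ over ∧
≡ (¬B ∨ ¬A ∨ C) ∧ (¬B ∨ ¬C ∨ A)   — simplify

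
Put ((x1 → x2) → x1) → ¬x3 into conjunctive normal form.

¬x1 ∨ ¬x3

((x1 → x2) → x1) → ¬x3
≡ ¬((x1 → x2) → x1) ∨ ¬x3   [eliminate →]
≡ ¬(¬(x1 → x2) ∨ x1) ∨ ¬x3   [eliminate →]
≡ ¬(¬(¬x1 ∨ x2) ∨ x1) ∨ ¬x3   [eliminate →]
≡ (¬¬(¬x1 ∨ x2) ∧ ¬x1) ∨ ¬x3   [De Morgan]
≡ ((¬x1 ∨ x2) ∧ ¬x1) ∨ ¬x3   [double negation]
≡ (¬x1 ∨ x2 ∨ ¬x3) ∧ (¬x1 ∨ ¬x3)   [distribute ∨ over ∧]
≡ ¬x1 ∨ ¬x3   [simplify]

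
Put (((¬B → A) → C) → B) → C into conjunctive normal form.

(¬B ∨ C) ∧ (¬A ∨ C)

(((¬B → A) → C) → B) → C
≡ ¬(((¬B → A) → C) → B) ∨ C   (eliminate →)
≡ ¬(¬((¬B → A) → C) ∨ B) ∨ C   (eliminate →)
≡ ¬(¬(¬(¬B → A) ∨ C) ∨ B) ∨ C   (eliminate →)
≡ ¬(¬(¬(¬¬B ∨ A) ∨ C) ∨ B) ∨ C   (eliminate →)
≡ ¬¬(¬(¬¬B ∨ A) ∨ C) ∧ ¬B ∨ C   (De Morgan)
≡ (¬(¬¬B ∨ A) ∨ C) ∧ ¬B ∨ C   (double negation)
≡ (¬¬¬B ∧ ¬A ∨ C) ∧ ¬B ∨ C   (De Morgan)
≡ (¬B ∧ ¬A ∨ C) ∧ ¬B ∨ C   (double negation)
≡ (¬B ∨ C ∨ C) ∧ (¬A ∨ C ∨ C) ∧ (¬B ∨ C)   (distribute ∨ over ∧)
≡ (¬B ∨ C) ∧ (¬A ∨ C)   (simplify)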